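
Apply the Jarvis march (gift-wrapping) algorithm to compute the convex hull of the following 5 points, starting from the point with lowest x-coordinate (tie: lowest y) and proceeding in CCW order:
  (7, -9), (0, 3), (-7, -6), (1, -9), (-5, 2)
Hull (CCW) = [(-7, -6), (1, -9), (7, -9), (0, 3), (-5, 2)]

Jarvis march: at each step, from the current hull vertex p, select the next vertex q as the point such that every other point lies strictly to the left of (or on) the directed line p → q. (Equivalently: for every other point r, the cross product (q − p) × (r − p) ≥ 0.)
Starting point (lowest x, tie lowest y): (-7, -6). Wrap until returning to start. Resulting hull: (-7, -6), (1, -9), (7, -9), (0, 3), (-5, 2).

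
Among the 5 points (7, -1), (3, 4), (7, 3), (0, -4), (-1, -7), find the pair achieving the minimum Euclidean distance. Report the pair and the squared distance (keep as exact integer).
Pair = ((0, -4), (-1, -7)); squared distance = 10

Compute all C(5, 2) = 10 pairwise squared distances (x_i − x_j)² + (y_i − y_j)². The minimum is 10, attained by the pair ((0, -4), (-1, -7)).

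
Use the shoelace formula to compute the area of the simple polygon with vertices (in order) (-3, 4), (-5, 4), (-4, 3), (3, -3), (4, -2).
Area = 14

Shoelace formula: Area = (1/2) |Σ_i (x_i · y_{i+1} − x_{i+1} · y_i)| (indices mod n). Compute each cross term:
  (-3)(4) − (-5)(4) = 8
  (-5)(3) − (-4)(4) = 1
  (-4)(-3) − (3)(3) = 3
  (3)(-2) − (4)(-3) = 6
  (4)(4) − (-3)(-2) = 10
Sum = 28, so (signed) Area = 28/2 = 14, |Area| = 14.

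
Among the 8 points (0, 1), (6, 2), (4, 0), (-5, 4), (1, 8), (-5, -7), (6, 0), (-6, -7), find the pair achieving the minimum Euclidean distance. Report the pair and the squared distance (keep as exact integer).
Pair = ((-5, -7), (-6, -7)); squared distance = 1

Compute all C(8, 2) = 28 pairwise squared distances (x_i − x_j)² + (y_i − y_j)². The minimum is 1, attained by the pair ((-5, -7), (-6, -7)).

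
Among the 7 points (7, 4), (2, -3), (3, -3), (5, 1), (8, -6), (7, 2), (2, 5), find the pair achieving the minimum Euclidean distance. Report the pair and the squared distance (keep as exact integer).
Pair = ((2, -3), (3, -3)); squared distance = 1

Compute all C(7, 2) = 21 pairwise squared distances (x_i − x_j)² + (y_i − y_j)². The minimum is 1, attained by the pair ((2, -3), (3, -3)).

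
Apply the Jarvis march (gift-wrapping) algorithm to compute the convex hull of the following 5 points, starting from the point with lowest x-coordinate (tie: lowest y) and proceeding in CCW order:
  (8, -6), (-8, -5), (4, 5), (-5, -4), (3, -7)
Hull (CCW) = [(-8, -5), (3, -7), (8, -6), (4, 5)]

Jarvis march: at each step, from the current hull vertex p, select the next vertex q as the point such that every other point lies strictly to the left of (or on) the directed line p → q. (Equivalently: for every other point r, the cross product (q − p) × (r − p) ≥ 0.)
Starting point (lowest x, tie lowest y): (-8, -5). Wrap until returning to start. Resulting hull: (-8, -5), (3, -7), (8, -6), (4, 5).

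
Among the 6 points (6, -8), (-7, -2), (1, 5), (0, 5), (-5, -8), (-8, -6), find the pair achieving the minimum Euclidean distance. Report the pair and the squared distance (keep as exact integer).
Pair = ((1, 5), (0, 5)); squared distance = 1

Compute all C(6, 2) = 15 pairwise squared distances (x_i − x_j)² + (y_i − y_j)². The minimum is 1, attained by the pair ((1, 5), (0, 5)).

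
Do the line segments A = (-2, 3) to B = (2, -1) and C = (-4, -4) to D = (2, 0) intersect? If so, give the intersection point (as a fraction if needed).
Yes; intersection at (7/5, -2/5) (t = 17/20 on AB, s = 9/10 on CD)

Parametrize AB as A + t(B − A) = (-2 + 4 t, 3 + -4 t) and CD as C + s(D − C) = (-4 + 6 s, -4 + 4 s). Solve the linear system for (t, s). Determinant = -40 ≠ 0, so a unique intersection of the containing lines exists. Solution: t = 17/20, s = 9/10 — both in [0, 1], so the segments cross. Intersection point: (7/5, -2/5).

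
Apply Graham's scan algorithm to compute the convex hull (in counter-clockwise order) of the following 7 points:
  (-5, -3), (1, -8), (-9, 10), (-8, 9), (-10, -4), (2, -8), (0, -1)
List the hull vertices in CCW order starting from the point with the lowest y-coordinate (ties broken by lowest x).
Hull (CCW) = [(1, -8), (2, -8), (0, -1), (-8, 9), (-9, 10), (-10, -4)]

Graham scan procedure:
  1. Find the pivot p₀ = point with lowest y (tie → lowest x): (1, -8).
  2. Sort the remaining points by polar angle around p₀.
  3. Walk through sorted points, maintaining a stack; pop the top while the last three entries make a non-left turn (cross product ≤ 0).
  4. Final stack is the convex hull in CCW order: (1, -8), (2, -8), (0, -1), (-8, 9), (-9, 10), (-10, -4).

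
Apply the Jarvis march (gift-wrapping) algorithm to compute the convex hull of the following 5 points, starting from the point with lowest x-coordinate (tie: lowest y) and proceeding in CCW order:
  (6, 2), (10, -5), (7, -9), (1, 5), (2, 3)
Hull (CCW) = [(1, 5), (7, -9), (10, -5), (6, 2)]

Jarvis march: at each step, from the current hull vertex p, select the next vertex q as the point such that every other point lies strictly to the left of (or on) the directed line p → q. (Equivalently: for every other point r, the cross product (q − p) × (r − p) ≥ 0.)
Starting point (lowest x, tie lowest y): (1, 5). Wrap until returning to start. Resulting hull: (1, 5), (7, -9), (10, -5), (6, 2).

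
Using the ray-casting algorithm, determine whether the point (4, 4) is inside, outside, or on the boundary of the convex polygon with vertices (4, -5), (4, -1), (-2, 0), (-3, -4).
The point (4, 4) lies strictly outside the polygon

Cast a horizontal ray to the right from the query point and count how many polygon edges it crosses (each edge strictly once or zero times, handled with the usual half-open convention). 
Parity of crossings → even ⇒ outside.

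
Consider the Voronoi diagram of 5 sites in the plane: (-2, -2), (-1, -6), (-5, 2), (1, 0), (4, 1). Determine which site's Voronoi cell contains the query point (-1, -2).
Nearest site = (-2, -2)

The Voronoi cell of site s contains exactly those query points closer to s than to any other site. Compute squared distances from q = (-1, -2) to each site:
  (-2 − -1)² + (-2 − -2)² = 1
  (1 − -1)² + (0 − -2)² = 8
  (-1 − -1)² + (-6 − -2)² = 16
  (-5 − -1)² + (2 − -2)² = 32
  (4 − -1)² + (1 − -2)² = 34
Minimum is attained by (-2, -2), so q lies in its Voronoi cell.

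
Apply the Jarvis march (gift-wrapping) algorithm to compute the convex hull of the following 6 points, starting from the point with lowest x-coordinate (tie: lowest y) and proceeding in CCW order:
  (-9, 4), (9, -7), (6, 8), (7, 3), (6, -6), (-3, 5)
Hull (CCW) = [(-9, 4), (6, -6), (9, -7), (6, 8)]

Jarvis march: at each step, from the current hull vertex p, select the next vertex q as the point such that every other point lies strictly to the left of (or on) the directed line p → q. (Equivalently: for every other point r, the cross product (q − p) × (r − p) ≥ 0.)
Starting point (lowest x, tie lowest y): (-9, 4). Wrap until returning to start. Resulting hull: (-9, 4), (6, -6), (9, -7), (6, 8).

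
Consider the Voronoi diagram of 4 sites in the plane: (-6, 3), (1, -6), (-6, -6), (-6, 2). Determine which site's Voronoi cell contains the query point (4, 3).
Nearest site = (1, -6)

The Voronoi cell of site s contains exactly those query points closer to s than to any other site. Compute squared distances from q = (4, 3) to each site:
  (1 − 4)² + (-6 − 3)² = 90
  (-6 − 4)² + (3 − 3)² = 100
  (-6 − 4)² + (2 − 3)² = 101
  (-6 − 4)² + (-6 − 3)² = 181
Minimum is attained by (1, -6), so q lies in its Voronoi cell.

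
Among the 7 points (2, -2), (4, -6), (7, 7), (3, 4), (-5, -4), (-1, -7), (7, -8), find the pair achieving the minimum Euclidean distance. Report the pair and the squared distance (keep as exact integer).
Pair = ((4, -6), (7, -8)); squared distance = 13

Compute all C(7, 2) = 21 pairwise squared distances (x_i − x_j)² + (y_i − y_j)². The minimum is 13, attained by the pair ((4, -6), (7, -8)).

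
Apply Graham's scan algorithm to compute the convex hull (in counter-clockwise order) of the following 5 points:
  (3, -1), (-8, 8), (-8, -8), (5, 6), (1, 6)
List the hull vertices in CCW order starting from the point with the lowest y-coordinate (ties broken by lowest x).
Hull (CCW) = [(-8, -8), (3, -1), (5, 6), (-8, 8)]

Graham scan procedure:
  1. Find the pivot p₀ = point with lowest y (tie → lowest x): (-8, -8).
  2. Sort the remaining points by polar angle around p₀.
  3. Walk through sorted points, maintaining a stack; pop the top while the last three entries make a non-left turn (cross product ≤ 0).
  4. Final stack is the convex hull in CCW order: (-8, -8), (3, -1), (5, 6), (-8, 8).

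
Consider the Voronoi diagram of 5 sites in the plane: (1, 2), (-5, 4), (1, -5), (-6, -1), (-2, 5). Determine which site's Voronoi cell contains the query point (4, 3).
Nearest site = (1, 2)

The Voronoi cell of site s contains exactly those query points closer to s than to any other site. Compute squared distances from q = (4, 3) to each site:
  (1 − 4)² + (2 − 3)² = 10
  (-2 − 4)² + (5 − 3)² = 40
  (1 − 4)² + (-5 − 3)² = 73
  (-5 − 4)² + (4 − 3)² = 82
  (-6 − 4)² + (-1 − 3)² = 116
Minimum is attained by (1, 2), so q lies in its Voronoi cell.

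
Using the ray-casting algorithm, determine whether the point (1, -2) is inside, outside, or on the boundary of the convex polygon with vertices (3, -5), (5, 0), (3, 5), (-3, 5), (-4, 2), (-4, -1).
The point (1, -2) lies strictly inside the polygon

Cast a horizontal ray to the right from the query point and count how many polygon edges it crosses (each edge strictly once or zero times, handled with the usual half-open convention). 
Parity of crossings → odd ⇒ inside.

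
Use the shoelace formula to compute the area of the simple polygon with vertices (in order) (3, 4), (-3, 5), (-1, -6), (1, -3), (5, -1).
Area = 48

Shoelace formula: Area = (1/2) |Σ_i (x_i · y_{i+1} − x_{i+1} · y_i)| (indices mod n). Compute each cross term:
  (3)(5) − (-3)(4) = 27
  (-3)(-6) − (-1)(5) = 23
  (-1)(-3) − (1)(-6) = 9
  (1)(-1) − (5)(-3) = 14
  (5)(4) − (3)(-1) = 23
Sum = 96, so (signed) Area = 96/2 = 48, |Area| = 48.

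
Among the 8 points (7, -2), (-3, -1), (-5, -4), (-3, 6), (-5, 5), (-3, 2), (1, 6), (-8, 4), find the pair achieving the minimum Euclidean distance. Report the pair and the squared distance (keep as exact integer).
Pair = ((-3, 6), (-5, 5)); squared distance = 5

Compute all C(8, 2) = 28 pairwise squared distances (x_i − x_j)² + (y_i − y_j)². The minimum is 5, attained by the pair ((-3, 6), (-5, 5)).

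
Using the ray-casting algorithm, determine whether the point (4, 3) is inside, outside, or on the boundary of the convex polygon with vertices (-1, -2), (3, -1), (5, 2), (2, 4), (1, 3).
The point (4, 3) lies strictly outside the polygon

Cast a horizontal ray to the right from the query point and count how many polygon edges it crosses (each edge strictly once or zero times, handled with the usual half-open convention). 
Parity of crossings → even ⇒ outside.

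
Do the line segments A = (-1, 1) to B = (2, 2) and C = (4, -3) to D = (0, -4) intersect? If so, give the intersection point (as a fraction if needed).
No (intersection of containing lines falls outside at least one segment)

Parametrize and solve: t = -21, s = 17. At least one of these is outside [0, 1], so the segments do not intersect.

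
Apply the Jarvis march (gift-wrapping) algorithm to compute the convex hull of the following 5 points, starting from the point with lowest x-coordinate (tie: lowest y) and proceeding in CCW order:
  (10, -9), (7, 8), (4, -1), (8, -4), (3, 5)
Hull (CCW) = [(3, 5), (4, -1), (10, -9), (7, 8)]

Jarvis march: at each step, from the current hull vertex p, select the next vertex q as the point such that every other point lies strictly to the left of (or on) the directed line p → q. (Equivalently: for every other point r, the cross product (q − p) × (r − p) ≥ 0.)
Starting point (lowest x, tie lowest y): (3, 5). Wrap until returning to start. Resulting hull: (3, 5), (4, -1), (10, -9), (7, 8).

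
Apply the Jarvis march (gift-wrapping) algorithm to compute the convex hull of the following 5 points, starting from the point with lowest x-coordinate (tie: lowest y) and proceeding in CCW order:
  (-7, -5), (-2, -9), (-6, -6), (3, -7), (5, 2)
Hull (CCW) = [(-7, -5), (-6, -6), (-2, -9), (3, -7), (5, 2)]

Jarvis march: at each step, from the current hull vertex p, select the next vertex q as the point such that every other point lies strictly to the left of (or on) the directed line p → q. (Equivalently: for every other point r, the cross product (q − p) × (r − p) ≥ 0.)
Starting point (lowest x, tie lowest y): (-7, -5). Wrap until returning to start. Resulting hull: (-7, -5), (-6, -6), (-2, -9), (3, -7), (5, 2).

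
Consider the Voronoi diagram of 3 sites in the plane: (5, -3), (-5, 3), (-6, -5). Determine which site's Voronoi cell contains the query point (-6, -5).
Nearest site = (-6, -5)

The Voronoi cell of site s contains exactly those query points closer to s than to any other site. Compute squared distances from q = (-6, -5) to each site:
  (-6 − -6)² + (-5 − -5)² = 0
  (-5 − -6)² + (3 − -5)² = 65
  (5 − -6)² + (-3 − -5)² = 125
Minimum is attained by (-6, -5), so q lies in its Voronoi cell.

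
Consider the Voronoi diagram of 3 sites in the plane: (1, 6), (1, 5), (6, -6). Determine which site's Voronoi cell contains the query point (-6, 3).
Nearest site = (1, 5)

The Voronoi cell of site s contains exactly those query points closer to s than to any other site. Compute squared distances from q = (-6, 3) to each site:
  (1 − -6)² + (5 − 3)² = 53
  (1 − -6)² + (6 − 3)² = 58
  (6 − -6)² + (-6 − 3)² = 225
Minimum is attained by (1, 5), so q lies in its Voronoi cell.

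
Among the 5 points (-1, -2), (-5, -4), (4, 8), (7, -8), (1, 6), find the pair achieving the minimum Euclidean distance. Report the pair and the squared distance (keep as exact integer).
Pair = ((4, 8), (1, 6)); squared distance = 13

Compute all C(5, 2) = 10 pairwise squared distances (x_i − x_j)² + (y_i − y_j)². The minimum is 13, attained by the pair ((4, 8), (1, 6)).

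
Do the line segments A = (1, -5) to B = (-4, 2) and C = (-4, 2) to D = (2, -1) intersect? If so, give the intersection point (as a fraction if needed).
Yes; intersection at (-4, 2) (t = 1 on AB, s = 0 on CD)

Parametrize AB as A + t(B − A) = (1 + -5 t, -5 + 7 t) and CD as C + s(D − C) = (-4 + 6 s, 2 + -3 s). Solve the linear system for (t, s). Determinant = 27 ≠ 0, so a unique intersection of the containing lines exists. Solution: t = 1, s = 0 — both in [0, 1], so the segments cross. Intersection point: (-4, 2).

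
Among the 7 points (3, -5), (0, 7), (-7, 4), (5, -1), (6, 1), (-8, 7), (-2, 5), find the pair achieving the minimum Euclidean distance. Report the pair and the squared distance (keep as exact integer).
Pair = ((5, -1), (6, 1)); squared distance = 5

Compute all C(7, 2) = 21 pairwise squared distances (x_i − x_j)² + (y_i − y_j)². The minimum is 5, attained by the pair ((5, -1), (6, 1)).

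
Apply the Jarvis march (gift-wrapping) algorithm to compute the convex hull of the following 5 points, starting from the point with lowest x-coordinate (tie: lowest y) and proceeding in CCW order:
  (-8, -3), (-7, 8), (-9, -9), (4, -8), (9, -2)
Hull (CCW) = [(-9, -9), (4, -8), (9, -2), (-7, 8)]

Jarvis march: at each step, from the current hull vertex p, select the next vertex q as the point such that every other point lies strictly to the left of (or on) the directed line p → q. (Equivalently: for every other point r, the cross product (q − p) × (r − p) ≥ 0.)
Starting point (lowest x, tie lowest y): (-9, -9). Wrap until returning to start. Resulting hull: (-9, -9), (4, -8), (9, -2), (-7, 8).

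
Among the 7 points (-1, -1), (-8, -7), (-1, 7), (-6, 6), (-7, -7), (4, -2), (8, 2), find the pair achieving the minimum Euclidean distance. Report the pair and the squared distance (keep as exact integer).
Pair = ((-8, -7), (-7, -7)); squared distance = 1

Compute all C(7, 2) = 21 pairwise squared distances (x_i − x_j)² + (y_i − y_j)². The minimum is 1, attained by the pair ((-8, -7), (-7, -7)).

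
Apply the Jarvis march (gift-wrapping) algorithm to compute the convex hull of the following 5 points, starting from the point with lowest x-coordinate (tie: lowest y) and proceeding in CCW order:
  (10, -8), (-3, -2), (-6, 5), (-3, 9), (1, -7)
Hull (CCW) = [(-6, 5), (-3, -2), (1, -7), (10, -8), (-3, 9)]

Jarvis march: at each step, from the current hull vertex p, select the next vertex q as the point such that every other point lies strictly to the left of (or on) the directed line p → q. (Equivalently: for every other point r, the cross product (q − p) × (r − p) ≥ 0.)
Starting point (lowest x, tie lowest y): (-6, 5). Wrap until returning to start. Resulting hull: (-6, 5), (-3, -2), (1, -7), (10, -8), (-3, 9).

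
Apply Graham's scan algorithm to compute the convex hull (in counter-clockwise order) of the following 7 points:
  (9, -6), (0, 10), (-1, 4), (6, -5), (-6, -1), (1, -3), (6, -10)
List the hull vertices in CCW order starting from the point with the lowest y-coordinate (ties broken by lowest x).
Hull (CCW) = [(6, -10), (9, -6), (0, 10), (-6, -1)]

Graham scan procedure:
  1. Find the pivot p₀ = point with lowest y (tie → lowest x): (6, -10).
  2. Sort the remaining points by polar angle around p₀.
  3. Walk through sorted points, maintaining a stack; pop the top while the last three entries make a non-left turn (cross product ≤ 0).
  4. Final stack is the convex hull in CCW order: (6, -10), (9, -6), (0, 10), (-6, -1).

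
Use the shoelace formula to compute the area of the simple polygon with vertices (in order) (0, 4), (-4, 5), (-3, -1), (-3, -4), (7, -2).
Area = 53

Shoelace formula: Area = (1/2) |Σ_i (x_i · y_{i+1} − x_{i+1} · y_i)| (indices mod n). Compute each cross term:
  (0)(5) − (-4)(4) = 16
  (-4)(-1) − (-3)(5) = 19
  (-3)(-4) − (-3)(-1) = 9
  (-3)(-2) − (7)(-4) = 34
  (7)(4) − (0)(-2) = 28
Sum = 106, so (signed) Area = 106/2 = 53, |Area| = 53.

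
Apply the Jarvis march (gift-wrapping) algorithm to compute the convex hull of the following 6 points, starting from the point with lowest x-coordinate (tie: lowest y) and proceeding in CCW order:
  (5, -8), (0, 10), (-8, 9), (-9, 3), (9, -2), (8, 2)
Hull (CCW) = [(-9, 3), (5, -8), (9, -2), (8, 2), (0, 10), (-8, 9)]

Jarvis march: at each step, from the current hull vertex p, select the next vertex q as the point such that every other point lies strictly to the left of (or on) the directed line p → q. (Equivalently: for every other point r, the cross product (q − p) × (r − p) ≥ 0.)
Starting point (lowest x, tie lowest y): (-9, 3). Wrap until returning to start. Resulting hull: (-9, 3), (5, -8), (9, -2), (8, 2), (0, 10), (-8, 9).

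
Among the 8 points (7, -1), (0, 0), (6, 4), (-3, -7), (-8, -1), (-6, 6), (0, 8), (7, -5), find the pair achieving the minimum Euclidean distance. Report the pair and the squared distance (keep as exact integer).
Pair = ((7, -1), (7, -5)); squared distance = 16

Compute all C(8, 2) = 28 pairwise squared distances (x_i − x_j)² + (y_i − y_j)². The minimum is 16, attained by the pair ((7, -1), (7, -5)).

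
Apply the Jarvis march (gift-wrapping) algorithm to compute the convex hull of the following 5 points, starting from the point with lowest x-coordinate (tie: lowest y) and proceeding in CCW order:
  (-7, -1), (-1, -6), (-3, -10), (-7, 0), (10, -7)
Hull (CCW) = [(-7, -1), (-3, -10), (10, -7), (-7, 0)]

Jarvis march: at each step, from the current hull vertex p, select the next vertex q as the point such that every other point lies strictly to the left of (or on) the directed line p → q. (Equivalently: for every other point r, the cross product (q − p) × (r − p) ≥ 0.)
Starting point (lowest x, tie lowest y): (-7, -1). Wrap until returning to start. Resulting hull: (-7, -1), (-3, -10), (10, -7), (-7, 0).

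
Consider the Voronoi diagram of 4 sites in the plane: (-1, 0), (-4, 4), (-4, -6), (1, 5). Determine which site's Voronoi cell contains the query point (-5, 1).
Nearest site = (-4, 4)

The Voronoi cell of site s contains exactly those query points closer to s than to any other site. Compute squared distances from q = (-5, 1) to each site:
  (-4 − -5)² + (4 − 1)² = 10
  (-1 − -5)² + (0 − 1)² = 17
  (-4 − -5)² + (-6 − 1)² = 50
  (1 − -5)² + (5 − 1)² = 52
Minimum is attained by (-4, 4), so q lies in its Voronoi cell.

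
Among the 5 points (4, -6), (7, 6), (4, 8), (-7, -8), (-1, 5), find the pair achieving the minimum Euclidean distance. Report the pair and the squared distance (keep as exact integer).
Pair = ((7, 6), (4, 8)); squared distance = 13

Compute all C(5, 2) = 10 pairwise squared distances (x_i − x_j)² + (y_i − y_j)². The minimum is 13, attained by the pair ((7, 6), (4, 8)).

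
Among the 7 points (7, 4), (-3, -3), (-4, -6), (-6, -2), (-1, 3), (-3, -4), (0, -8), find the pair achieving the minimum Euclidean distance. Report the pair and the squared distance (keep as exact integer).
Pair = ((-3, -3), (-3, -4)); squared distance = 1

Compute all C(7, 2) = 21 pairwise squared distances (x_i − x_j)² + (y_i − y_j)². The minimum is 1, attained by the pair ((-3, -3), (-3, -4)).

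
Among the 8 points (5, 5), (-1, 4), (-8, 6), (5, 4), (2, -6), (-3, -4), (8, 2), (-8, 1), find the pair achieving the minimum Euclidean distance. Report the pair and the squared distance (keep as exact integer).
Pair = ((5, 5), (5, 4)); squared distance = 1

Compute all C(8, 2) = 28 pairwise squared distances (x_i − x_j)² + (y_i − y_j)². The minimum is 1, attained by the pair ((5, 5), (5, 4)).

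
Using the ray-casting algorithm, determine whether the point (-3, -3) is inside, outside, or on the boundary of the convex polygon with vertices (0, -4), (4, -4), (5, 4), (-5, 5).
The point (-3, -3) lies strictly outside the polygon

Cast a horizontal ray to the right from the query point and count how many polygon edges it crosses (each edge strictly once or zero times, handled with the usual half-open convention). 
Parity of crossings → even ⇒ outside.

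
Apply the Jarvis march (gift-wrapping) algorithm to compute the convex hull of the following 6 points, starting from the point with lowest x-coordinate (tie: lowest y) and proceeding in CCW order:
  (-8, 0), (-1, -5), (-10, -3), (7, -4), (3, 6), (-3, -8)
Hull (CCW) = [(-10, -3), (-3, -8), (7, -4), (3, 6), (-8, 0)]

Jarvis march: at each step, from the current hull vertex p, select the next vertex q as the point such that every other point lies strictly to the left of (or on) the directed line p → q. (Equivalently: for every other point r, the cross product (q − p) × (r − p) ≥ 0.)
Starting point (lowest x, tie lowest y): (-10, -3). Wrap until returning to start. Resulting hull: (-10, -3), (-3, -8), (7, -4), (3, 6), (-8, 0).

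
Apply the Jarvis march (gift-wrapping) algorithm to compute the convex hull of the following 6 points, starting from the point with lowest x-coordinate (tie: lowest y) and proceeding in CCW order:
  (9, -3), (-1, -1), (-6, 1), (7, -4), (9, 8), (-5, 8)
Hull (CCW) = [(-6, 1), (-1, -1), (7, -4), (9, -3), (9, 8), (-5, 8)]

Jarvis march: at each step, from the current hull vertex p, select the next vertex q as the point such that every other point lies strictly to the left of (or on) the directed line p → q. (Equivalently: for every other point r, the cross product (q − p) × (r − p) ≥ 0.)
Starting point (lowest x, tie lowest y): (-6, 1). Wrap until returning to start. Resulting hull: (-6, 1), (-1, -1), (7, -4), (9, -3), (9, 8), (-5, 8).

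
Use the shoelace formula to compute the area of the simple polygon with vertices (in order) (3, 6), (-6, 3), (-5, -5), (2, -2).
Area = 64

Shoelace formula: Area = (1/2) |Σ_i (x_i · y_{i+1} − x_{i+1} · y_i)| (indices mod n). Compute each cross term:
  (3)(3) − (-6)(6) = 45
  (-6)(-5) − (-5)(3) = 45
  (-5)(-2) − (2)(-5) = 20
  (2)(6) − (3)(-2) = 18
Sum = 128, so (signed) Area = 128/2 = 64, |Area| = 64.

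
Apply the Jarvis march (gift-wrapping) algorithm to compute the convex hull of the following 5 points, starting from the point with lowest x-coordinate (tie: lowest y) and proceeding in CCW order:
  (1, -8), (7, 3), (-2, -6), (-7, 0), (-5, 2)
Hull (CCW) = [(-7, 0), (-2, -6), (1, -8), (7, 3), (-5, 2)]

Jarvis march: at each step, from the current hull vertex p, select the next vertex q as the point such that every other point lies strictly to the left of (or on) the directed line p → q. (Equivalently: for every other point r, the cross product (q − p) × (r − p) ≥ 0.)
Starting point (lowest x, tie lowest y): (-7, 0). Wrap until returning to start. Resulting hull: (-7, 0), (-2, -6), (1, -8), (7, 3), (-5, 2).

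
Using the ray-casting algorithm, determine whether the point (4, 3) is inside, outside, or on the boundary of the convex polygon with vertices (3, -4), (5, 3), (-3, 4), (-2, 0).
The point (4, 3) lies strictly inside the polygon

Cast a horizontal ray to the right from the query point and count how many polygon edges it crosses (each edge strictly once or zero times, handled with the usual half-open convention). 
Parity of crossings → odd ⇒ inside.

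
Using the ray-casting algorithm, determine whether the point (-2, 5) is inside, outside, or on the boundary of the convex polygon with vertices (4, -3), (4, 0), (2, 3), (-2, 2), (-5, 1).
The point (-2, 5) lies strictly outside the polygon

Cast a horizontal ray to the right from the query point and count how many polygon edges it crosses (each edge strictly once or zero times, handled with the usual half-open convention). 
Parity of crossings → even ⇒ outside.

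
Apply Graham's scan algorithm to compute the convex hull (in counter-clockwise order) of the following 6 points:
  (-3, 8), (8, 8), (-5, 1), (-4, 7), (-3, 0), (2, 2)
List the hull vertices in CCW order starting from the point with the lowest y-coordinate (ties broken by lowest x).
Hull (CCW) = [(-3, 0), (2, 2), (8, 8), (-3, 8), (-4, 7), (-5, 1)]

Graham scan procedure:
  1. Find the pivot p₀ = point with lowest y (tie → lowest x): (-3, 0).
  2. Sort the remaining points by polar angle around p₀.
  3. Walk through sorted points, maintaining a stack; pop the top while the last three entries make a non-left turn (cross product ≤ 0).
  4. Final stack is the convex hull in CCW order: (-3, 0), (2, 2), (8, 8), (-3, 8), (-4, 7), (-5, 1).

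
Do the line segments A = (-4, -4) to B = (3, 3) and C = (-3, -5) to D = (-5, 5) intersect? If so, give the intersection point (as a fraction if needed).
Yes; intersection at (-10/3, -10/3) (t = 2/21 on AB, s = 1/6 on CD)

Parametrize AB as A + t(B − A) = (-4 + 7 t, -4 + 7 t) and CD as C + s(D − C) = (-3 + -2 s, -5 + 10 s). Solve the linear system for (t, s). Determinant = -84 ≠ 0, so a unique intersection of the containing lines exists. Solution: t = 2/21, s = 1/6 — both in [0, 1], so the segments cross. Intersection point: (-10/3, -10/3).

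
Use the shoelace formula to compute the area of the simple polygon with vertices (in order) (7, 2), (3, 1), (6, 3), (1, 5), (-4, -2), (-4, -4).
Area = 77/2

Shoelace formula: Area = (1/2) |Σ_i (x_i · y_{i+1} − x_{i+1} · y_i)| (indices mod n). Compute each cross term:
  (7)(1) − (3)(2) = 1
  (3)(3) − (6)(1) = 3
  (6)(5) − (1)(3) = 27
  (1)(-2) − (-4)(5) = 18
  (-4)(-4) − (-4)(-2) = 8
  (-4)(2) − (7)(-4) = 20
Sum = 77, so (signed) Area = 77/2 = 77/2, |Area| = 77/2.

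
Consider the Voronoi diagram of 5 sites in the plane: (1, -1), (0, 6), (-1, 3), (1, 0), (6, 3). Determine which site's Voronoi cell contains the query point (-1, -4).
Nearest site = (1, -1)

The Voronoi cell of site s contains exactly those query points closer to s than to any other site. Compute squared distances from q = (-1, -4) to each site:
  (1 − -1)² + (-1 − -4)² = 13
  (1 − -1)² + (0 − -4)² = 20
  (-1 − -1)² + (3 − -4)² = 49
  (6 − -1)² + (3 − -4)² = 98
  (0 − -1)² + (6 − -4)² = 101
Minimum is attained by (1, -1), so q lies in its Voronoi cell.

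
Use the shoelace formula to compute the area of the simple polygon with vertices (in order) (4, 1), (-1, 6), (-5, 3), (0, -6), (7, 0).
Area = 131/2

Shoelace formula: Area = (1/2) |Σ_i (x_i · y_{i+1} − x_{i+1} · y_i)| (indices mod n). Compute each cross term:
  (4)(6) − (-1)(1) = 25
  (-1)(3) − (-5)(6) = 27
  (-5)(-6) − (0)(3) = 30
  (0)(0) − (7)(-6) = 42
  (7)(1) − (4)(0) = 7
Sum = 131, so (signed) Area = 131/2 = 131/2, |Area| = 131/2.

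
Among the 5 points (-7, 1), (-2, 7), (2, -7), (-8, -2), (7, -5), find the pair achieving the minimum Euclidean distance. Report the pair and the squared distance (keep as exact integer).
Pair = ((-7, 1), (-8, -2)); squared distance = 10

Compute all C(5, 2) = 10 pairwise squared distances (x_i − x_j)² + (y_i − y_j)². The minimum is 10, attained by the pair ((-7, 1), (-8, -2)).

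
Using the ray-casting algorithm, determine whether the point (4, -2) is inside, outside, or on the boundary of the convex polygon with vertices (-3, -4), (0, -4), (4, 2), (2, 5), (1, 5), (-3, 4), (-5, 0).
The point (4, -2) lies strictly outside the polygon

Cast a horizontal ray to the right from the query point and count how many polygon edges it crosses (each edge strictly once or zero times, handled with the usual half-open convention). 
Parity of crossings → even ⇒ outside.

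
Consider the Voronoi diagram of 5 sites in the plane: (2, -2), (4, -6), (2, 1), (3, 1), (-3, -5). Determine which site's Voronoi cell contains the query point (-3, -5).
Nearest site = (-3, -5)

The Voronoi cell of site s contains exactly those query points closer to s than to any other site. Compute squared distances from q = (-3, -5) to each site:
  (-3 − -3)² + (-5 − -5)² = 0
  (2 − -3)² + (-2 − -5)² = 34
  (4 − -3)² + (-6 − -5)² = 50
  (2 − -3)² + (1 − -5)² = 61
  (3 − -3)² + (1 − -5)² = 72
Minimum is attained by (-3, -5), so q lies in its Voronoi cell.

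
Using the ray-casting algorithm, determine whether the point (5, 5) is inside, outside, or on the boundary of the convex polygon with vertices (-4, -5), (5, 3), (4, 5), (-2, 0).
The point (5, 5) lies strictly outside the polygon

Cast a horizontal ray to the right from the query point and count how many polygon edges it crosses (each edge strictly once or zero times, handled with the usual half-open convention). 
Parity of crossings → even ⇒ outside.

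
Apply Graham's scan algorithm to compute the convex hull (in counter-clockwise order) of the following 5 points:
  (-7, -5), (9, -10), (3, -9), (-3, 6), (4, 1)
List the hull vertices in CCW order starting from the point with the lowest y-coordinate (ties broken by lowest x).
Hull (CCW) = [(9, -10), (4, 1), (-3, 6), (-7, -5), (3, -9)]

Graham scan procedure:
  1. Find the pivot p₀ = point with lowest y (tie → lowest x): (9, -10).
  2. Sort the remaining points by polar angle around p₀.
  3. Walk through sorted points, maintaining a stack; pop the top while the last three entries make a non-left turn (cross product ≤ 0).
  4. Final stack is the convex hull in CCW order: (9, -10), (4, 1), (-3, 6), (-7, -5), (3, -9).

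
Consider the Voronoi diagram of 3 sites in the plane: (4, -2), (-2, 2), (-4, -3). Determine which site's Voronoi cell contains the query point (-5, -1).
Nearest site = (-4, -3)

The Voronoi cell of site s contains exactly those query points closer to s than to any other site. Compute squared distances from q = (-5, -1) to each site:
  (-4 − -5)² + (-3 − -1)² = 5
  (-2 − -5)² + (2 − -1)² = 18
  (4 − -5)² + (-2 − -1)² = 82
Minimum is attained by (-4, -3), so q lies in its Voronoi cell.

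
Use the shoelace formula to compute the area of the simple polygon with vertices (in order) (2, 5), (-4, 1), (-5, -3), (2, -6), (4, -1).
Area = 119/2

Shoelace formula: Area = (1/2) |Σ_i (x_i · y_{i+1} − x_{i+1} · y_i)| (indices mod n). Compute each cross term:
  (2)(1) − (-4)(5) = 22
  (-4)(-3) − (-5)(1) = 17
  (-5)(-6) − (2)(-3) = 36
  (2)(-1) − (4)(-6) = 22
  (4)(5) − (2)(-1) = 22
Sum = 119, so (signed) Area = 119/2 = 119/2, |Area| = 119/2.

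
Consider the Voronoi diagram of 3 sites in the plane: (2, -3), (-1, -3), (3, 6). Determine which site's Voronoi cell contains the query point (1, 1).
Nearest site = (2, -3)

The Voronoi cell of site s contains exactly those query points closer to s than to any other site. Compute squared distances from q = (1, 1) to each site:
  (2 − 1)² + (-3 − 1)² = 17
  (-1 − 1)² + (-3 − 1)² = 20
  (3 − 1)² + (6 − 1)² = 29
Minimum is attained by (2, -3), so q lies in its Voronoi cell.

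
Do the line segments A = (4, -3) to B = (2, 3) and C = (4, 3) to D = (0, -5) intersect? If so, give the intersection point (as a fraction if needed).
Yes; intersection at (14/5, 3/5) (t = 3/5 on AB, s = 3/10 on CD)

Parametrize AB as A + t(B − A) = (4 + -2 t, -3 + 6 t) and CD as C + s(D − C) = (4 + -4 s, 3 + -8 s). Solve the linear system for (t, s). Determinant = -40 ≠ 0, so a unique intersection of the containing lines exists. Solution: t = 3/5, s = 3/10 — both in [0, 1], so the segments cross. Intersection point: (14/5, 3/5).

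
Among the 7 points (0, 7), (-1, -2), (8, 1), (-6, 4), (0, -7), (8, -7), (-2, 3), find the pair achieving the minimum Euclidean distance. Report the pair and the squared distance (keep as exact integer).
Pair = ((-6, 4), (-2, 3)); squared distance = 17

Compute all C(7, 2) = 21 pairwise squared distances (x_i − x_j)² + (y_i − y_j)². The minimum is 17, attained by the pair ((-6, 4), (-2, 3)).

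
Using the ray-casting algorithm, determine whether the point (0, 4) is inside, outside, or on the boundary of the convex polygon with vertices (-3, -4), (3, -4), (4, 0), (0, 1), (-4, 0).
The point (0, 4) lies strictly outside the polygon

Cast a horizontal ray to the right from the query point and count how many polygon edges it crosses (each edge strictly once or zero times, handled with the usual half-open convention). 
Parity of crossings → even ⇒ outside.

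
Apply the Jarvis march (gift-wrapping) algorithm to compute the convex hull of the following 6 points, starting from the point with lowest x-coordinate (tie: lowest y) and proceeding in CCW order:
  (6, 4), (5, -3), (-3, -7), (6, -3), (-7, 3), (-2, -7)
Hull (CCW) = [(-7, 3), (-3, -7), (-2, -7), (6, -3), (6, 4)]

Jarvis march: at each step, from the current hull vertex p, select the next vertex q as the point such that every other point lies strictly to the left of (or on) the directed line p → q. (Equivalently: for every other point r, the cross product (q − p) × (r − p) ≥ 0.)
Starting point (lowest x, tie lowest y): (-7, 3). Wrap until returning to start. Resulting hull: (-7, 3), (-3, -7), (-2, -7), (6, -3), (6, 4).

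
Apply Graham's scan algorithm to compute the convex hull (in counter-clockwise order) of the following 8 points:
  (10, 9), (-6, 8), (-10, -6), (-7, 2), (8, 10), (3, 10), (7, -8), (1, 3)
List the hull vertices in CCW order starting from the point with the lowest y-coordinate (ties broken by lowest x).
Hull (CCW) = [(7, -8), (10, 9), (8, 10), (3, 10), (-6, 8), (-10, -6)]

Graham scan procedure:
  1. Find the pivot p₀ = point with lowest y (tie → lowest x): (7, -8).
  2. Sort the remaining points by polar angle around p₀.
  3. Walk through sorted points, maintaining a stack; pop the top while the last three entries make a non-left turn (cross product ≤ 0).
  4. Final stack is the convex hull in CCW order: (7, -8), (10, 9), (8, 10), (3, 10), (-6, 8), (-10, -6).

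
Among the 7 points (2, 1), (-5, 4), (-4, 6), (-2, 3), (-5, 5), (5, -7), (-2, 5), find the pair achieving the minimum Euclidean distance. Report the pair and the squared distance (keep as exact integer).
Pair = ((-5, 4), (-5, 5)); squared distance = 1

Compute all C(7, 2) = 21 pairwise squared distances (x_i − x_j)² + (y_i − y_j)². The minimum is 1, attained by the pair ((-5, 4), (-5, 5)).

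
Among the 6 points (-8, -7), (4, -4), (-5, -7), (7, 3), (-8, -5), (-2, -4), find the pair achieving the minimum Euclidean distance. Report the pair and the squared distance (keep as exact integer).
Pair = ((-8, -7), (-8, -5)); squared distance = 4

Compute all C(6, 2) = 15 pairwise squared distances (x_i − x_j)² + (y_i − y_j)². The minimum is 4, attained by the pair ((-8, -7), (-8, -5)).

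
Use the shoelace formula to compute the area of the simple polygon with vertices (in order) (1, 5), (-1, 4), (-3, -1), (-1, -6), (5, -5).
Area = 52

Shoelace formula: Area = (1/2) |Σ_i (x_i · y_{i+1} − x_{i+1} · y_i)| (indices mod n). Compute each cross term:
  (1)(4) − (-1)(5) = 9
  (-1)(-1) − (-3)(4) = 13
  (-3)(-6) − (-1)(-1) = 17
  (-1)(-5) − (5)(-6) = 35
  (5)(5) − (1)(-5) = 30
Sum = 104, so (signed) Area = 104/2 = 52, |Area| = 52.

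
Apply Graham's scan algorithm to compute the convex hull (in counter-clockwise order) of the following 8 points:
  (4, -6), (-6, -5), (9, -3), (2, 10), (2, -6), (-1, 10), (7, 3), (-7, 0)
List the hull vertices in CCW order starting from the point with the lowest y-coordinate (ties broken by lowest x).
Hull (CCW) = [(2, -6), (4, -6), (9, -3), (7, 3), (2, 10), (-1, 10), (-7, 0), (-6, -5)]

Graham scan procedure:
  1. Find the pivot p₀ = point with lowest y (tie → lowest x): (2, -6).
  2. Sort the remaining points by polar angle around p₀.
  3. Walk through sorted points, maintaining a stack; pop the top while the last three entries make a non-left turn (cross product ≤ 0).
  4. Final stack is the convex hull in CCW order: (2, -6), (4, -6), (9, -3), (7, 3), (2, 10), (-1, 10), (-7, 0), (-6, -5).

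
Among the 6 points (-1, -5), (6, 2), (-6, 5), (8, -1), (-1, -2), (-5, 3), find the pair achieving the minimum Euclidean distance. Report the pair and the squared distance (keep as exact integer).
Pair = ((-6, 5), (-5, 3)); squared distance = 5

Compute all C(6, 2) = 15 pairwise squared distances (x_i − x_j)² + (y_i − y_j)². The minimum is 5, attained by the pair ((-6, 5), (-5, 3)).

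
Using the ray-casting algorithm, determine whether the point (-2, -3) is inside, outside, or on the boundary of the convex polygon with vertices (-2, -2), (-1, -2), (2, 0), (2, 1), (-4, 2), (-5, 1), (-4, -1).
The point (-2, -3) lies strictly outside the polygon

Cast a horizontal ray to the right from the query point and count how many polygon edges it crosses (each edge strictly once or zero times, handled with the usual half-open convention). 
Parity of crossings → even ⇒ outside.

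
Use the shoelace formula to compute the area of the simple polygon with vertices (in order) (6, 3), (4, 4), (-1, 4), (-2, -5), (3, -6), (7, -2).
Area = 141/2

Shoelace formula: Area = (1/2) |Σ_i (x_i · y_{i+1} − x_{i+1} · y_i)| (indices mod n). Compute each cross term:
  (6)(4) − (4)(3) = 12
  (4)(4) − (-1)(4) = 20
  (-1)(-5) − (-2)(4) = 13
  (-2)(-6) − (3)(-5) = 27
  (3)(-2) − (7)(-6) = 36
  (7)(3) − (6)(-2) = 33
Sum = 141, so (signed) Area = 141/2 = 141/2, |Area| = 141/2.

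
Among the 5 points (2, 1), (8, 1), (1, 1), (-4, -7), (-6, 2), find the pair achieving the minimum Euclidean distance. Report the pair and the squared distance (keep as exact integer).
Pair = ((2, 1), (1, 1)); squared distance = 1

Compute all C(5, 2) = 10 pairwise squared distances (x_i − x_j)² + (y_i − y_j)². The minimum is 1, attained by the pair ((2, 1), (1, 1)).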